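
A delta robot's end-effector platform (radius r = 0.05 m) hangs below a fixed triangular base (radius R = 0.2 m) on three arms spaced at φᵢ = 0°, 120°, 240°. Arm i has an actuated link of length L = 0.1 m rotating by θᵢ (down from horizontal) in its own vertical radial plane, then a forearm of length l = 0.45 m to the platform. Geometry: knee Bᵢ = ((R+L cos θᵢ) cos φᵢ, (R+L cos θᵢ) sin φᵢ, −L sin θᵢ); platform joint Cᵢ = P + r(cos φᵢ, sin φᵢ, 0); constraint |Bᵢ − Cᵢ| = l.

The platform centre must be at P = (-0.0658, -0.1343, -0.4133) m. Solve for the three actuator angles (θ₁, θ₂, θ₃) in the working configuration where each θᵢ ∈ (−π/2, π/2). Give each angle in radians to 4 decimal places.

θ₁ = 0.9595, θ₂ = 1.0467, θ₃ = -0.2622

arm 1 (φ=0.0°): x'=-0.0658, y'=-0.1343
  e−x'=0.2158;  (l²−L²−(e−x')²−y'²−z²)/2L = -0.2146
  γ=atan2(-0.4133,0.2158)=-1.0896;  ψ=arccos(-0.4603)=2.0491;  θ1=γ+ψ≈0.9595
rotate P by −φ2: (-0.0834, 0.1241, -0.4133)
  A=0.2334, B=-0.4133, C=(l²−L²−A²−y'²−z²)/(2L)=-0.2410
  γ=atan2(-0.4133,0.2334)=-1.0567;  ψ=arccos(-0.5078)=2.1034;  θ2=γ+ψ≈1.0467
rotate P by −φ3: (0.1492, 0.0102, -0.4133)
  e−x'=0.0008;  (l²−L²−(e−x')²−y'²−z²)/2L = 0.1079
  √(A²+B²)=0.4133;  θ3 = -1.5689+1.3067 ≈ -0.2622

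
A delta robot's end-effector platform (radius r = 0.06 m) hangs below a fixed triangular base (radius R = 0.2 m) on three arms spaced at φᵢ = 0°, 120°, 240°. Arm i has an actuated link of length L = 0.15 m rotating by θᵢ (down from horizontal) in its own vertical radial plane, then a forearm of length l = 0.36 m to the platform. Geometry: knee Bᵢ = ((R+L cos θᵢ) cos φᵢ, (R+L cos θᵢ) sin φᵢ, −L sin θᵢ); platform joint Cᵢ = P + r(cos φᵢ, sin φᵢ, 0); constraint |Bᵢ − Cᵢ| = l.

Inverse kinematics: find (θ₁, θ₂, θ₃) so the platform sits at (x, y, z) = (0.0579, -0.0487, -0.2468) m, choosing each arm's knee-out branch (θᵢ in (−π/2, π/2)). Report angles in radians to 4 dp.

φ1=0.0° → target in arm frame (0.0579, -0.0487)
  A=0.0821, B=-0.2468, C=(l²−L²−A²−y'²−z²)/(2L)=0.1236
  γ=atan2(-0.2468,0.0821)=-1.2497;  ψ=arccos(0.4752)=1.0756;  θ1=γ+ψ≈-0.1740
rotate P by −φ2: (-0.0711, -0.0258, -0.2468)
  A=0.2111, B=-0.2468, C=(l²−L²−A²−y'²−z²)/(2L)=0.0032
  √(A²+B²)=0.3248;  θ2 = -0.8631+1.5610 ≈ 0.6979
φ3=240.0° → target in arm frame (0.0132, 0.0745)
  A cos θ + B sin θ = C:  0.1268·cos θ + -0.2468·sin θ = 0.0819
  γ=atan2(-0.2468,0.1268)=-1.0963;  ψ=arccos(0.2952)=1.2712;  θ3=γ+ψ≈0.1749

θ₁ = -0.1740, θ₂ = 0.6979, θ₃ = 0.1749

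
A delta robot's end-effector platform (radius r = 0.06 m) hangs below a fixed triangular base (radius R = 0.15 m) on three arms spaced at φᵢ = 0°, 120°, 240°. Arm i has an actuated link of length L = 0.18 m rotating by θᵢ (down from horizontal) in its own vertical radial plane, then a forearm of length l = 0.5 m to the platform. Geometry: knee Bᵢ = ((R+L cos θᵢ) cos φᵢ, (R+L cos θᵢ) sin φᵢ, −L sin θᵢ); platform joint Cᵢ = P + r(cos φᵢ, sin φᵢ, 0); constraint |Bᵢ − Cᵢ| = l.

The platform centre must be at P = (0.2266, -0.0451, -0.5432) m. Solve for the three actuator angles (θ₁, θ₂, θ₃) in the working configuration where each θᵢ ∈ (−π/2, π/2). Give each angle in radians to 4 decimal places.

φ1=0.0° → target in arm frame (0.2266, -0.0451)
  A cos θ + B sin θ = C:  -0.1366·cos θ + -0.5432·sin θ = -0.2727
  γ=atan2(-0.5432,-0.1366)=-1.8172;  ψ=arccos(-0.4868)=2.0792;  θ1=γ+ψ≈0.2621
rotate P by −φ2: (-0.1524, -0.1737, -0.5432)
  e−x'=0.2424;  (l²−L²−(e−x')²−y'²−z²)/2L = -0.4621
  γ=atan2(-0.5432,0.2424)=-1.1511;  ψ=arccos(-0.7770)=2.4606;  θ2=γ+ψ≈1.3095
rotate P by −φ3: (-0.0742, 0.2188, -0.5432)
  e−x'=0.1642;  (l²−L²−(e−x')²−y'²−z²)/2L = -0.4231
  γ=atan2(-0.5432,0.1642)=-1.2772;  ψ=arccos(-0.7455)=2.4121;  θ3=γ+ψ≈1.1350

θ₁ = 0.2621, θ₂ = 1.3095, θ₃ = 1.1350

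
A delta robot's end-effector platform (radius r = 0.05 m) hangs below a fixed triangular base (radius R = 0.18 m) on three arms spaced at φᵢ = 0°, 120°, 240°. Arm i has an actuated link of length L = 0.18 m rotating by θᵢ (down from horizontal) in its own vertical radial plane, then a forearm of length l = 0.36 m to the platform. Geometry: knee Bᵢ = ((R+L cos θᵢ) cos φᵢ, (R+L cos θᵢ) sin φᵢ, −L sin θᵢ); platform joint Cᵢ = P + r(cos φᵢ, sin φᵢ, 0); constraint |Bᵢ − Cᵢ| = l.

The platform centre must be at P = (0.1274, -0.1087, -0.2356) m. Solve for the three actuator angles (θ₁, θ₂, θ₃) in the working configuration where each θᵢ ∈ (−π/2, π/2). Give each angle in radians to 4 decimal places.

rotate P by −φ1: (0.1274, -0.1087, -0.2356)
  e−x'=0.0026;  (l²−L²−(e−x')²−y'²−z²)/2L = 0.0830
  γ=atan2(-0.2356,0.0026)=-1.5598;  ψ=arccos(0.3522)=1.2109;  θ1=γ+ψ≈-0.3488
rotate P by −φ2: (-0.1578, -0.0560, -0.2356)
  A=0.2878, B=-0.2356, C=(l²−L²−A²−y'²−z²)/(2L)=-0.1230
  θ2 = atan2(B,A) + arccos(C/0.3720) = 1.2220
rotate P by −φ3: (0.0304, 0.1647, -0.2356)
  e−x'=0.0996;  (l²−L²−(e−x')²−y'²−z²)/2L = 0.0129
  √(A²+B²)=0.2558;  θ3 = -1.1710+1.5202 ≈ 0.3492

θ₁ = -0.3488, θ₂ = 1.2220, θ₃ = 0.3492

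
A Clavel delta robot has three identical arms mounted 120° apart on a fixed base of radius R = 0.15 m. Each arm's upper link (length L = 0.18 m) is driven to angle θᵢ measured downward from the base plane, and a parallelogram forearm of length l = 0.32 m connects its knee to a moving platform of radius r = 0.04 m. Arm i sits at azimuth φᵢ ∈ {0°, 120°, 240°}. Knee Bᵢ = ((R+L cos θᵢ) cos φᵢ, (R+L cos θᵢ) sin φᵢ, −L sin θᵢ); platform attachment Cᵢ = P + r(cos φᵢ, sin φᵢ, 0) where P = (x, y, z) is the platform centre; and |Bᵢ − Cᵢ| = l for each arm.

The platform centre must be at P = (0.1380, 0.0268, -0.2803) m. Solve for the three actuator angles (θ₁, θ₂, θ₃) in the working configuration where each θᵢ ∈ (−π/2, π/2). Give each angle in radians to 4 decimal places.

θ₁ = -0.0001, θ₂ = 0.9601, θ₃ = 1.1347

rotate P by −φ1: (0.1380, 0.0268, -0.2803)
  A cos θ + B sin θ = C:  -0.0280·cos θ + -0.2803·sin θ = -0.0280
  θ1 = atan2(B,A) + arccos(C/0.2817) = -0.0001
arm 2 (φ=120.0°): x'=-0.0458, y'=-0.1329
  A=0.1558, B=-0.2803, C=(l²−L²−A²−y'²−z²)/(2L)=-0.1403
  θ2 = atan2(B,A) + arccos(C/0.3207) = 0.9601
rotate P by −φ3: (-0.0922, 0.1061, -0.2803)
  e−x'=0.2022;  (l²−L²−(e−x')²−y'²−z²)/2L = -0.1687
  γ=atan2(-0.2803,0.2022)=-0.9458;  ψ=arccos(-0.4880)=2.0806;  θ3=γ+ψ≈1.1347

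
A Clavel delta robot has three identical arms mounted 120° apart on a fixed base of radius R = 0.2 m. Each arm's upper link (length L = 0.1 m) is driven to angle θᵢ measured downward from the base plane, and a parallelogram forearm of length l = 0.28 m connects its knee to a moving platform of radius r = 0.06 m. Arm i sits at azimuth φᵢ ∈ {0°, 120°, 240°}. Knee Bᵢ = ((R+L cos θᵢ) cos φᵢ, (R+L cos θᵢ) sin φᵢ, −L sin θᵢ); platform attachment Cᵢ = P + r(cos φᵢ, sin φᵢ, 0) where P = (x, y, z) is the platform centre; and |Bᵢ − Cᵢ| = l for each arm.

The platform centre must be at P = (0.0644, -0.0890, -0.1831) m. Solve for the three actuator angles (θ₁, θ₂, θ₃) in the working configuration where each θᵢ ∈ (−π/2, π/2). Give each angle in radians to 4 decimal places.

rotate P by −φ1: (0.0644, -0.0890, -0.1831)
  e−x'=0.0756;  (l²−L²−(e−x')²−y'²−z²)/2L = 0.1062
  θ1 = atan2(B,A) + arccos(C/0.1981) = -0.1742
rotate P by −φ2: (-0.1093, -0.0113, -0.1831)
  A cos θ + B sin θ = C:  0.2493·cos θ + -0.1831·sin θ = -0.1370
  γ=atan2(-0.1831,0.2493)=-0.6335;  ψ=arccos(-0.4428)=2.0295;  θ2=γ+ψ≈1.3960
rotate P by −φ3: (0.0449, 0.1003, -0.1831)
  A=0.0951, B=-0.1831, C=(l²−L²−A²−y'²−z²)/(2L)=0.0789
  γ=atan2(-0.1831,0.0951)=-1.0917;  ψ=arccos(0.3822)=1.1786;  θ3=γ+ψ≈0.0870

θ₁ = -0.1742, θ₂ = 1.3960, θ₃ = 0.0870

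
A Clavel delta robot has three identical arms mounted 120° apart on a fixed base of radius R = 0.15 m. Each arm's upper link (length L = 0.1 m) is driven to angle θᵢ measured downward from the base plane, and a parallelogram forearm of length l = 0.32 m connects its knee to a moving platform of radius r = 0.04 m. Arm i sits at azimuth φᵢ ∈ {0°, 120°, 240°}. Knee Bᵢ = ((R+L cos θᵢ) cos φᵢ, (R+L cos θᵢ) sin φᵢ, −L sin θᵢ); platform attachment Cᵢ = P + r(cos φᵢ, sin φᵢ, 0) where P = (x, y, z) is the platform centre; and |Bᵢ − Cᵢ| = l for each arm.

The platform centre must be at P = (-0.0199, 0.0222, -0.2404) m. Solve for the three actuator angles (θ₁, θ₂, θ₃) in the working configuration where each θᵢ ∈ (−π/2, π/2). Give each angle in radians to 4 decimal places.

arm 1 (φ=0.0°): x'=-0.0199, y'=0.0222
  A cos θ + B sin θ = C:  0.1299·cos θ + -0.2404·sin θ = 0.0862
  γ=atan2(-0.2404,0.1299)=-1.0754;  ψ=arccos(0.3155)=1.2498;  θ1=γ+ψ≈0.1744
φ2=120.0° → target in arm frame (0.0292, 0.0061)
  e−x'=0.0808;  (l²−L²−(e−x')²−y'²−z²)/2L = 0.1402
  √(A²+B²)=0.2536;  θ2 = -1.2465+0.9851 ≈ -0.2613
rotate P by −φ3: (-0.0093, -0.0283, -0.2404)
  e−x'=0.1193;  (l²−L²−(e−x')²−y'²−z²)/2L = 0.0979
  √(A²+B²)=0.2684;  θ3 = -1.1102+1.1974 ≈ 0.0872

θ₁ = 0.1744, θ₂ = -0.2613, θ₃ = 0.0872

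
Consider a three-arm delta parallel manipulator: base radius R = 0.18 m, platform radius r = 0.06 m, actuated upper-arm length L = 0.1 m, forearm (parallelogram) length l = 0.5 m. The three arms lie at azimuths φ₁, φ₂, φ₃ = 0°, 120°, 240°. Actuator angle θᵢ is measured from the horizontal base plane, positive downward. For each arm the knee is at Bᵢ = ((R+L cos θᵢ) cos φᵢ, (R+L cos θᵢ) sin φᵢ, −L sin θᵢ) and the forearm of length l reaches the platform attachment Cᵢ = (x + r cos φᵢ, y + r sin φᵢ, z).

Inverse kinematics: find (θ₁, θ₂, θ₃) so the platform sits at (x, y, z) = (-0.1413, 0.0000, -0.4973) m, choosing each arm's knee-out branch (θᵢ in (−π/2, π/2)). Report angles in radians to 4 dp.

θ₁ = 1.2217, θ₂ = 0.3488, θ₃ = 0.3488

rotate P by −φ1: (-0.1413, 0.0000, -0.4973)
  e−x'=0.2613;  (l²−L²−(e−x')²−y'²−z²)/2L = -0.3779
  θ1 = atan2(B,A) + arccos(C/0.5618) = 1.2217
arm 2 (φ=120.0°): x'=0.0706, y'=0.1224
  A=0.0494, B=-0.4973, C=(l²−L²−A²−y'²−z²)/(2L)=-0.1236
  √(A²+B²)=0.4997;  θ2 = -1.4719+1.8207 ≈ 0.3488
φ3=240.0° → target in arm frame (0.0707, -0.1224)
  A cos θ + B sin θ = C:  0.0493·cos θ + -0.4973·sin θ = -0.1236
  γ=atan2(-0.4973,0.0493)=-1.4719;  ψ=arccos(-0.2473)=1.8207;  θ3=γ+ψ≈0.3488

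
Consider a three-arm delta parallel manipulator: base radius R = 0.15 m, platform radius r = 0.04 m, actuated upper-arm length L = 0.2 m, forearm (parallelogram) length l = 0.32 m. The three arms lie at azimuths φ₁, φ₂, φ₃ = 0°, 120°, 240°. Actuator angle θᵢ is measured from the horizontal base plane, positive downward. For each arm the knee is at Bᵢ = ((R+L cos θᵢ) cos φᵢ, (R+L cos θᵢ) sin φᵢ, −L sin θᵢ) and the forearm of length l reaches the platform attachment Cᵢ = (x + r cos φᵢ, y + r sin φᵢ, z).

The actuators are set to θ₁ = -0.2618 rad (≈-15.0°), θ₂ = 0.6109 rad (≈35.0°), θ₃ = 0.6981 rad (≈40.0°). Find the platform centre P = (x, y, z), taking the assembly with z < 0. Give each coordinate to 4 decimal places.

(0.0786, 0.0086, -0.1760)

centre 1 = (0.3032·cos0.0°, 0.3032·sin0.0°, 0.0518) = (0.3032, 0.0000, 0.0518)
φ2=120.0°: virtual centre (-0.1369, 0.2371, -0.1147), radius l
centre 3 = (0.2632·cos240.0°, 0.2632·sin240.0°, -0.1286) = (-0.1316, -0.2279, -0.1286)
subtract pairs → two planes through P
linear system: -0.8802x+0.4743y = -0.0065−-0.3330z; -0.8696x+-0.4559y = -0.0088−-0.3606z
det = 0.8137;  x = 0.0087+-0.3968z,  y = 0.0026+-0.0343z
sphere 1 gives Az²+Bz+C=0 with A=1.1586, B=0.1299, C=-0.0130;  B²−4AC=0.0772;  roots -0.1760, 0.0638;  negative root z = -0.1760
x = 0.0786, y = 0.0086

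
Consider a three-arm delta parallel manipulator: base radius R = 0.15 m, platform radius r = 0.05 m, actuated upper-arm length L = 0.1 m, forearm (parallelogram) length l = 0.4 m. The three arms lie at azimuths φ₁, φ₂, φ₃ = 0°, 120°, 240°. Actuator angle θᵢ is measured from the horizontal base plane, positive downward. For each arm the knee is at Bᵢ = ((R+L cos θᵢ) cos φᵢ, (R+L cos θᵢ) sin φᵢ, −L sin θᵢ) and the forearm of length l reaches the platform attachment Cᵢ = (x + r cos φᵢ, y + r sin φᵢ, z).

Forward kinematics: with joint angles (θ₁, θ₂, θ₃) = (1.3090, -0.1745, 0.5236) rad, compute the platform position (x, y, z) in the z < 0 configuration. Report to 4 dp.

(-0.1604, 0.0746, -0.3658)

S1 = (0.1259·cos0.0°, 0.1259·sin0.0°, -0.0966) = (0.1259, 0.0000, -0.0966)
arm 2 at φ=120.0°: (R−r)+L cos θ2 = 0.1985;  S2 = (-0.0992, 0.1719, 0.0174)
arm 3 at φ=240.0°: (R−r)+L cos θ3 = 0.1866;  S3 = (-0.0933, -0.1616, -0.0500)
|S₂|²−|S₁|² = 0.0145;  |S₃|²−|S₁|² = 0.0121
plane₁₂: -0.4502x+0.3438y+0.2279z = 0.0145
det = 0.2962;  x = -0.0299+0.3568z,  y = 0.0030+-0.1956z
sphere 1 gives Az²+Bz+C=0 with A=1.1656, B=0.0808, C=-0.1264;  B²−4AC=0.5958;  roots -0.3658, 0.2964;  negative root z = -0.3658
x = -0.1604, y = 0.0746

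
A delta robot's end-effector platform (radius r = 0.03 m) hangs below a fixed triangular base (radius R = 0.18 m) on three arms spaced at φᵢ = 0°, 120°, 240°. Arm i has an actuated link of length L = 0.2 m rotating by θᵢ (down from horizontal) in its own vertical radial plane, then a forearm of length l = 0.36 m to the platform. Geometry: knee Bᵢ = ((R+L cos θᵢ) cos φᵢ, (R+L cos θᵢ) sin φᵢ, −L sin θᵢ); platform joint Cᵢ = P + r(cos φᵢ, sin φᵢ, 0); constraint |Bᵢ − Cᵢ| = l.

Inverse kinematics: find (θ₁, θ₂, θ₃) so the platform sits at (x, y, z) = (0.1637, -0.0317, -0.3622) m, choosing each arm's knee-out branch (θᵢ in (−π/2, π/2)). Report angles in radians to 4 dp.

rotate P by −φ1: (0.1637, -0.0317, -0.3622)
  A cos θ + B sin θ = C:  -0.0137·cos θ + -0.3622·sin θ = -0.1070
  γ=atan2(-0.3622,-0.0137)=-1.6086;  ψ=arccos(-0.2951)=1.8703;  θ1=γ+ψ≈0.2617
φ2=120.0° → target in arm frame (-0.1093, -0.1259)
  e−x'=0.2593;  (l²−L²−(e−x')²−y'²−z²)/2L = -0.3117
  γ=atan2(-0.3622,0.2593)=-0.9495;  ψ=arccos(-0.6998)=2.3458;  θ2=γ+ψ≈1.3964
arm 3 (φ=240.0°): x'=-0.0544, y'=0.1576
  A=0.2044, B=-0.3622, C=(l²−L²−A²−y'²−z²)/(2L)=-0.2705
  θ3 = atan2(B,A) + arccos(C/0.4159) = 1.2220

θ₁ = 0.2617, θ₂ = 1.3964, θ₃ = 1.2220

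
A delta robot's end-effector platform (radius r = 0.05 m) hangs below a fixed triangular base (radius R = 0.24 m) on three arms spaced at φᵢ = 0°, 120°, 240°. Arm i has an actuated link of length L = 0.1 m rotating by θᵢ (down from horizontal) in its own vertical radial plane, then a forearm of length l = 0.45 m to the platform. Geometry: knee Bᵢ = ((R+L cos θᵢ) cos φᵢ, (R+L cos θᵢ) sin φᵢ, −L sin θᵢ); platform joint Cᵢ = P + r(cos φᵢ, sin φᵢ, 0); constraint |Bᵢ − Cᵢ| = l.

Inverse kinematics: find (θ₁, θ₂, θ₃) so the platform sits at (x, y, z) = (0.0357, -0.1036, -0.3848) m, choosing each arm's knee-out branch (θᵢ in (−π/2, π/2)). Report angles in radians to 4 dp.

arm 1 (φ=0.0°): x'=0.0357, y'=-0.1036
  A=0.1543, B=-0.3848, C=(l²−L²−A²−y'²−z²)/(2L)=0.0494
  √(A²+B²)=0.4146;  θ1 = -1.1894+1.4513 ≈ 0.2618
rotate P by −φ2: (-0.1076, 0.0209, -0.3848)
  A=0.2976, B=-0.3848, C=(l²−L²−A²−y'²−z²)/(2L)=-0.2228
  γ=atan2(-0.3848,0.2976)=-0.9125;  ψ=arccos(-0.4580)=2.0465;  θ2=γ+ψ≈1.1340
φ3=240.0° → target in arm frame (0.0719, 0.0827)
  e−x'=0.1181;  (l²−L²−(e−x')²−y'²−z²)/2L = 0.1182
  θ3 = atan2(B,A) + arccos(C/0.4025) = -0.0001

θ₁ = 0.2618, θ₂ = 1.1340, θ₃ = -0.0001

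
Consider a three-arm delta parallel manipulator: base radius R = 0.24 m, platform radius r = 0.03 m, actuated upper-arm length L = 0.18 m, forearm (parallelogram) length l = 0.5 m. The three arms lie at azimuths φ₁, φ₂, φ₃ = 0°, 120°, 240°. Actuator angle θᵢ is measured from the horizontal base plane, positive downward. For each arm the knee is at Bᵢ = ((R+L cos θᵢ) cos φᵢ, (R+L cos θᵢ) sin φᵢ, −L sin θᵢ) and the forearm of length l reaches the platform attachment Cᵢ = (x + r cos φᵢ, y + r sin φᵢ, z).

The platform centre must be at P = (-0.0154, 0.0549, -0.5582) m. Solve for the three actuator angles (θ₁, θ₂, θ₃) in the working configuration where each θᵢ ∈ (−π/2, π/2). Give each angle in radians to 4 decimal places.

φ1=0.0° → target in arm frame (-0.0154, 0.0549)
  A=0.2254, B=-0.5582, C=(l²−L²−A²−y'²−z²)/(2L)=-0.4106
  √(A²+B²)=0.6020;  θ1 = -1.1870+2.3213 ≈ 1.1343
rotate P by −φ2: (0.0552, -0.0141, -0.5582)
  A=0.1548, B=-0.5582, C=(l²−L²−A²−y'²−z²)/(2L)=-0.3282
  θ2 = atan2(B,A) + arccos(C/0.5793) = 0.8727
φ3=240.0° → target in arm frame (-0.0398, -0.0408)
  A=0.2498, B=-0.5582, C=(l²−L²−A²−y'²−z²)/(2L)=-0.4391
  √(A²+B²)=0.6116;  θ3 = -1.1499+2.3717 ≈ 1.2217

θ₁ = 1.1343, θ₂ = 0.8727, θ₃ = 1.2217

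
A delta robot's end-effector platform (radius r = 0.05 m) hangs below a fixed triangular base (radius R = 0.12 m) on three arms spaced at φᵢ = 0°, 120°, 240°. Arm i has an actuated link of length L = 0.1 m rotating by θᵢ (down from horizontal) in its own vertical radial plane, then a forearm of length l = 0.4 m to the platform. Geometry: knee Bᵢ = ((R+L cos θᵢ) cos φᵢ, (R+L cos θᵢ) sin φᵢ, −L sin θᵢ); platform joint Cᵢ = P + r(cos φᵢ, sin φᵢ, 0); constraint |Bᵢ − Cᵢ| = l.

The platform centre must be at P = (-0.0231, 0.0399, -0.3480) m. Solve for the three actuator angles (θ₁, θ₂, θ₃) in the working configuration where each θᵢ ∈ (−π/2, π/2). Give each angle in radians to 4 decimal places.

θ₁ = -0.0002, θ₂ = -0.3495, θ₃ = -0.0007

φ1=0.0° → target in arm frame (-0.0231, 0.0399)
  e−x'=0.0931;  (l²−L²−(e−x')²−y'²−z²)/2L = 0.0932
  √(A²+B²)=0.3602;  θ1 = -1.3094+1.3092 ≈ -0.0002
φ2=120.0° → target in arm frame (0.0461, 0.0001)
  e−x'=0.0239;  (l²−L²−(e−x')²−y'²−z²)/2L = 0.1416
  γ=atan2(-0.3480,0.0239)=-1.5022;  ψ=arccos(0.4060)=1.1527;  θ2=γ+ψ≈-0.3495
φ3=240.0° → target in arm frame (-0.0230, -0.0400)
  e−x'=0.0930;  (l²−L²−(e−x')²−y'²−z²)/2L = 0.0932
  γ=atan2(-0.3480,0.0930)=-1.3096;  ψ=arccos(0.2589)=1.3089;  θ3=γ+ψ≈-0.0007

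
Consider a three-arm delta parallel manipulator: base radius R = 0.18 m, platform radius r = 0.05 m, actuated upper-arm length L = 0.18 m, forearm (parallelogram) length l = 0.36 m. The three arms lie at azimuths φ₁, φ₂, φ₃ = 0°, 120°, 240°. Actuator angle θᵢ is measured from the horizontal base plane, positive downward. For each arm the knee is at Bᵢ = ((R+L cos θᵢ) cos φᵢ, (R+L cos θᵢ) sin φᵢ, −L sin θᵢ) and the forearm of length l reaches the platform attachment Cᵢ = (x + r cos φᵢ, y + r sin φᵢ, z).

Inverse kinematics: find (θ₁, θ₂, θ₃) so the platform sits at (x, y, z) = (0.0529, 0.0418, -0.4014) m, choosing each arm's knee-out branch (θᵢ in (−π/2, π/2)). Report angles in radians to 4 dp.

θ₁ = 0.6981, θ₂ = 0.8724, θ₃ = 1.1345

φ1=0.0° → target in arm frame (0.0529, 0.0418)
  e−x'=0.0771;  (l²−L²−(e−x')²−y'²−z²)/2L = -0.1989
  √(A²+B²)=0.4087;  θ1 = -1.3810+2.0791 ≈ 0.6981
rotate P by −φ2: (0.0097, -0.0667, -0.4014)
  e−x'=0.1203;  (l²−L²−(e−x')²−y'²−z²)/2L = -0.2301
  θ2 = atan2(B,A) + arccos(C/0.4190) = 0.8724
φ3=240.0° → target in arm frame (-0.0626, 0.0249)
  e−x'=0.1926;  (l²−L²−(e−x')²−y'²−z²)/2L = -0.2824
  γ=atan2(-0.4014,0.1926)=-1.1233;  ψ=arccos(-0.6342)=2.2578;  θ3=γ+ψ≈1.1345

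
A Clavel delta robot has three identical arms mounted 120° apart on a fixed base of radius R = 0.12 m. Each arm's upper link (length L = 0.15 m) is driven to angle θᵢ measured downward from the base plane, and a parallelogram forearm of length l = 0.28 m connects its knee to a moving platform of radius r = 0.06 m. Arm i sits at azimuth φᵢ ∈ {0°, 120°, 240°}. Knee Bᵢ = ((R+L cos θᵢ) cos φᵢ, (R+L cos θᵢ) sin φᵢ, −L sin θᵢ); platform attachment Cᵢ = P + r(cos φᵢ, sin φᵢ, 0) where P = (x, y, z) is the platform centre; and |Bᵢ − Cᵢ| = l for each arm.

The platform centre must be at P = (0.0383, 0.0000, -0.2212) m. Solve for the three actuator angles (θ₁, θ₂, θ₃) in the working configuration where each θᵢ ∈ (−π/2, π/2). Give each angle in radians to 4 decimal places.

φ1=0.0° → target in arm frame (0.0383, 0.0000)
  A=0.0217, B=-0.2212, C=(l²−L²−A²−y'²−z²)/(2L)=0.0217
  γ=atan2(-0.2212,0.0217)=-1.4730;  ψ=arccos(0.0975)=1.4732;  θ1=γ+ψ≈0.0002
rotate P by −φ2: (-0.0191, -0.0332, -0.2212)
  A cos θ + B sin θ = C:  0.0791·cos θ + -0.2212·sin θ = -0.0013
  √(A²+B²)=0.2349;  θ2 = -1.2272+1.5764 ≈ 0.3492
arm 3 (φ=240.0°): x'=-0.0192, y'=0.0332
  e−x'=0.0792;  (l²−L²−(e−x')²−y'²−z²)/2L = -0.0013
  γ=atan2(-0.2212,0.0792)=-1.2272;  ψ=arccos(-0.0056)=1.5764;  θ3=γ+ψ≈0.3492

θ₁ = 0.0002, θ₂ = 0.3492, θ₃ = 0.3492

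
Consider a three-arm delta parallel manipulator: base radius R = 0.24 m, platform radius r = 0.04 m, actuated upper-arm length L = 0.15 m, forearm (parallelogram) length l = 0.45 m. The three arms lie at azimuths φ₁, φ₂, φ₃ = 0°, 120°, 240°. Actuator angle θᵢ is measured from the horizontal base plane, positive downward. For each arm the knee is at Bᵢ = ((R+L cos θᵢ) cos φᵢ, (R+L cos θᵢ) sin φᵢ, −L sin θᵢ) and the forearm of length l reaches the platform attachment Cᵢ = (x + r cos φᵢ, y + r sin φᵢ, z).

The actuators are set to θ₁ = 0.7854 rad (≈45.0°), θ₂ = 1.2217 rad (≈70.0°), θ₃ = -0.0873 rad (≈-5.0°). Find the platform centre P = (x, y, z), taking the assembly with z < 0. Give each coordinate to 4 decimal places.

φ1=0.0°: virtual centre (0.3061, 0.0000, -0.1061), radius l
arm 2 at φ=120.0°: ρ2 = 0.2513;  S2 = (-0.1257, 0.2176, -0.1410)
φ3=240.0°: virtual centre (-0.1747, -0.3026, 0.0131), radius l
subtract pairs → two planes through P
linear system: -0.8634x+0.4353y = -0.0219−-0.0698z; -0.9616x+-0.6052y = 0.0173−0.2383z
det = 0.9411;  x = 0.0061+0.0653z,  y = -0.0383+0.2899z
into |P−S₁|² = l²: 1.0883z² + 0.1507z + -0.0998 = 0;  Δ = 0.4571;  z = -0.3799 or 0.2414 → z<0 root = -0.3799
x = -0.0188, y = -0.1484

(-0.0188, -0.1484, -0.3799)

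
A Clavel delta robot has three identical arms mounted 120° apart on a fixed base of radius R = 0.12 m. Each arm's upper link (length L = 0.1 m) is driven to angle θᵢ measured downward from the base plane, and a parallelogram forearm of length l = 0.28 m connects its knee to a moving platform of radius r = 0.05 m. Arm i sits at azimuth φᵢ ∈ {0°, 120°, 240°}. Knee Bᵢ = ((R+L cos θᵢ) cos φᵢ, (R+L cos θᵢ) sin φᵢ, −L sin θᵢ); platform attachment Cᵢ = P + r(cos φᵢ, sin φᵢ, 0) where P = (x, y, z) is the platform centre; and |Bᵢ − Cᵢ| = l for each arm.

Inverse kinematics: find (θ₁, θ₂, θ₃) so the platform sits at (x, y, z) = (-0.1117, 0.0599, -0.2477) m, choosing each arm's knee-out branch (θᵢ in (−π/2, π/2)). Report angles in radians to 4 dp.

θ₁ = 1.1348, θ₂ = -0.1743, θ₃ = 0.5242

rotate P by −φ1: (-0.1117, 0.0599, -0.2477)
  e−x'=0.1817;  (l²−L²−(e−x')²−y'²−z²)/2L = -0.1478
  √(A²+B²)=0.3072;  θ1 = -0.9379+2.0727 ≈ 1.1348
arm 2 (φ=120.0°): x'=0.1077, y'=0.0668
  A=-0.0377, B=-0.2477, C=(l²−L²−A²−y'²−z²)/(2L)=0.0058
  γ=atan2(-0.2477,-0.0377)=-1.7219;  ψ=arccos(0.0232)=1.5476;  θ2=γ+ψ≈-0.1743
φ3=240.0° → target in arm frame (0.0040, -0.1267)
  e−x'=0.0660;  (l²−L²−(e−x')²−y'²−z²)/2L = -0.0668
  θ3 = atan2(B,A) + arccos(C/0.2563) = 0.5242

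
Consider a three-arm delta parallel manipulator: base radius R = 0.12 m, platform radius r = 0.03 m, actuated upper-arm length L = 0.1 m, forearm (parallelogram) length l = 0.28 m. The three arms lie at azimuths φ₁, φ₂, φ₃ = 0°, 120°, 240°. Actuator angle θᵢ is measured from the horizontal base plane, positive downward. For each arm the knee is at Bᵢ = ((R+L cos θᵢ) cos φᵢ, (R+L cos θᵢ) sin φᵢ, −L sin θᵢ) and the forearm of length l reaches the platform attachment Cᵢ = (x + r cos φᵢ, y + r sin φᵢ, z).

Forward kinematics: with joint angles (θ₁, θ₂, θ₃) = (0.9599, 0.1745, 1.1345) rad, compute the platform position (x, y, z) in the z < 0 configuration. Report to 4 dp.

arm 1 at φ=0.0°: e+L cos θ1 = 0.1474;  S1 = (0.1474, 0.0000, -0.0819)
arm 2 at φ=120.0°: e+L cos θ2 = 0.1885;  S2 = (-0.0942, 0.1632, -0.0174)
S3 = (0.1323·cos240.0°, 0.1323·sin240.0°, -0.0906) = (-0.0661, -0.1145, -0.0906)
|S₂|²−|S₁|² = 0.0074;  |S₃|²−|S₁|² = -0.0027
linear system: -0.4832x+0.3265y = 0.0074−0.1291z; -0.4270x+-0.2291y = -0.0027−-0.0174z
Cramer: x(z) = -0.0032+0.0955z;  y(z) = 0.0179-0.2541z
quadratic in z: (1.0737)z²+(0.1260)z+(-0.0487)=0, √Δ=0.4743 → z ∈ {-0.2796, 0.1622}; z = -0.2796 (taking z<0)
x = -0.0299, y = 0.0889

(-0.0299, 0.0889, -0.2796)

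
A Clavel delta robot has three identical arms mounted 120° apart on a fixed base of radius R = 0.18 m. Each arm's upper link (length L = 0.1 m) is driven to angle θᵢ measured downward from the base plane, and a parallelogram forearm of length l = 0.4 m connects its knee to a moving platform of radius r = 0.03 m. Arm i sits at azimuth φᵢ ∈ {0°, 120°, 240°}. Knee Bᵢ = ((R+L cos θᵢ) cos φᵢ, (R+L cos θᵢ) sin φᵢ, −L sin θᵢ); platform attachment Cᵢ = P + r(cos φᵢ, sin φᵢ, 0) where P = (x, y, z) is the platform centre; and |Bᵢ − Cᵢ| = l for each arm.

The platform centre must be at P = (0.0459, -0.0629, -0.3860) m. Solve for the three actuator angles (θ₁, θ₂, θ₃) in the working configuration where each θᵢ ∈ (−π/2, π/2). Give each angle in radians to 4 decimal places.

φ1=0.0° → target in arm frame (0.0459, -0.0629)
  A cos θ + B sin θ = C:  0.1041·cos θ + -0.3860·sin θ = -0.0689
  √(A²+B²)=0.3998;  θ1 = -1.3074+1.7441 ≈ 0.4367
φ2=120.0° → target in arm frame (-0.0774, -0.0083)
  A cos θ + B sin θ = C:  0.2274·cos θ + -0.3860·sin θ = -0.2539
  γ=atan2(-0.3860,0.2274)=-1.0384;  ψ=arccos(-0.5668)=2.1734;  θ2=γ+ψ≈1.1350
arm 3 (φ=240.0°): x'=0.0315, y'=0.0712
  A cos θ + B sin θ = C:  0.1185·cos θ + -0.3860·sin θ = -0.0905
  θ3 = atan2(B,A) + arccos(C/0.4038) = 0.5239

θ₁ = 0.4367, θ₂ = 1.1350, θ₃ = 0.5239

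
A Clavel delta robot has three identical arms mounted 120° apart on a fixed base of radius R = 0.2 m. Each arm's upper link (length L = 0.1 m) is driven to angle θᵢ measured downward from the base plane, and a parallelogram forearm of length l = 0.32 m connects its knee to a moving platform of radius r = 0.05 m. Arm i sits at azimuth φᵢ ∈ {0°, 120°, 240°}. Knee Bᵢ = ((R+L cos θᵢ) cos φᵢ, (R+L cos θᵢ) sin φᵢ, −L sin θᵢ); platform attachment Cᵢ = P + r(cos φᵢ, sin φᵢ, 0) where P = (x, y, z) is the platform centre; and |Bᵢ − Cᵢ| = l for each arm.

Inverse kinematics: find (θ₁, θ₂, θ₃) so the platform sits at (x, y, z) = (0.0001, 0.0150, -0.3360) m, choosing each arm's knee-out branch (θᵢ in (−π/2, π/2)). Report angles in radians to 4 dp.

θ₁ = 1.0469, θ₂ = 0.9602, θ₃ = 1.1346

rotate P by −φ1: (0.0001, 0.0150, -0.3360)
  e−x'=0.1499;  (l²−L²−(e−x')²−y'²−z²)/2L = -0.2160
  γ=atan2(-0.3360,0.1499)=-1.1512;  ψ=arccos(-0.5870)=2.1981;  θ1=γ+ψ≈1.0469
arm 2 (φ=120.0°): x'=0.0129, y'=-0.0076
  A cos θ + B sin θ = C:  0.1371·cos θ + -0.3360·sin θ = -0.1967
  γ=atan2(-0.3360,0.1371)=-1.1835;  ψ=arccos(-0.5420)=2.1437;  θ2=γ+ψ≈0.9602
φ3=240.0° → target in arm frame (-0.0130, -0.0074)
  A=0.1630, B=-0.3360, C=(l²−L²−A²−y'²−z²)/(2L)=-0.2357
  γ=atan2(-0.3360,0.1630)=-1.1190;  ψ=arccos(-0.6310)=2.2537;  θ3=γ+ψ≈1.1346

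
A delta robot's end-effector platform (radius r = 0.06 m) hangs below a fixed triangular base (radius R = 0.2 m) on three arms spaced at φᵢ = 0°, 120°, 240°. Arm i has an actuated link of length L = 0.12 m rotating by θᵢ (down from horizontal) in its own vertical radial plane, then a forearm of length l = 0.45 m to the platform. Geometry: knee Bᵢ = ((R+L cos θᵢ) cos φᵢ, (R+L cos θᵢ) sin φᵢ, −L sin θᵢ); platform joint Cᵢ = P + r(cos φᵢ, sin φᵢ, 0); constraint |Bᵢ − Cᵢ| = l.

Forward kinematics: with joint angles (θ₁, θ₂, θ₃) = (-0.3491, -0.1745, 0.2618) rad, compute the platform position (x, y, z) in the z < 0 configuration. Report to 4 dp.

(0.0414, 0.0421, -0.3540)

O1 = (0.2528·cos0.0°, 0.2528·sin0.0°, 0.0410) = (0.2528, 0.0000, 0.0410)
arm 2 at φ=120.0°: (R−r)+L cos θ2 = 0.2582;  O2 = (-0.1291, 0.2236, 0.0208)
arm 3 at φ=240.0°: (R−r)+L cos θ3 = 0.2559;  O3 = (-0.1280, -0.2216, -0.0311)
subtract pairs → two planes through P
[-0.7637 0.4472 -0.0404]·P = 0.0015;  [-0.7614 -0.4433 -0.1442]·P = 0.0009
det = 0.6790;  x = -0.0016+-0.1214z,  y = 0.0007+-0.1169z
quadratic in z: (1.0284)z²+(-0.0205)z+(-0.1361)=0, √Δ=0.7486 → z ∈ {-0.3540, 0.3739}; z = -0.3540 (taking z<0)
x = 0.0414, y = 0.0421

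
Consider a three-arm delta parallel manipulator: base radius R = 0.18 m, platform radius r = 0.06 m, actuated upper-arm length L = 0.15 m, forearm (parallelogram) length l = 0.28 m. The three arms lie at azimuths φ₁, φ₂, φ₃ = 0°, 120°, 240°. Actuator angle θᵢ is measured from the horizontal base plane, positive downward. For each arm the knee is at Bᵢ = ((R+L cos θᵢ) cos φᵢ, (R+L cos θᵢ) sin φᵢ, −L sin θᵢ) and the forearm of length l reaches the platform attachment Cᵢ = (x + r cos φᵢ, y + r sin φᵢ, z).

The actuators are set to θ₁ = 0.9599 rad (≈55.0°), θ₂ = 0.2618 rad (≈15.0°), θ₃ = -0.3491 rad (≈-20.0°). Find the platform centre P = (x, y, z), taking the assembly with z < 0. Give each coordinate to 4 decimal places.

φ1=0.0°: virtual centre (0.2060, 0.0000, -0.1229), radius l
φ2=120.0°: virtual centre (-0.1324, 0.2294, -0.0388), radius l
S3 = (0.2610·cos240.0°, 0.2610·sin240.0°, 0.0513) = (-0.1305, -0.2260, 0.0513)
eliminate P² terms by subtracting sphere 1 from 2 and 3
linear system: -0.6770x+0.4588y = 0.0141−0.1681z; -0.6730x+-0.4520y = 0.0132−0.3484z
Cramer: x(z) = -0.0202+0.3836z;  y(z) = 0.0009+0.1996z
sphere 1 gives Az²+Bz+C=0 with A=1.1870, B=0.0725, C=-0.0121;  B²−4AC=0.0628;  roots -0.1361, 0.0750;  negative root z = -0.1361
x = -0.0724, y = -0.0262

(-0.0724, -0.0262, -0.1361)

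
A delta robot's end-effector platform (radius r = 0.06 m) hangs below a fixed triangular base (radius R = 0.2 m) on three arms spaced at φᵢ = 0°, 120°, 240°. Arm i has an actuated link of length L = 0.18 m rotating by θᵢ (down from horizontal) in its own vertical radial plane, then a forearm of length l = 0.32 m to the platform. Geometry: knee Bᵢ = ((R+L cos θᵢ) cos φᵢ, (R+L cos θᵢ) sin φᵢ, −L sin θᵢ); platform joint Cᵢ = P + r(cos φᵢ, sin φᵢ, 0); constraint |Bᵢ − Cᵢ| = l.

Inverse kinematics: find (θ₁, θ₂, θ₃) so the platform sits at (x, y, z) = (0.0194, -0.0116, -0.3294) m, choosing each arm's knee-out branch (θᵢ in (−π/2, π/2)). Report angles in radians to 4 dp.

θ₁ = 0.7857, θ₂ = 0.9599, θ₃ = 0.8726

rotate P by −φ1: (0.0194, -0.0116, -0.3294)
  A cos θ + B sin θ = C:  0.1206·cos θ + -0.3294·sin θ = -0.1477
  θ1 = atan2(B,A) + arccos(C/0.3508) = 0.7857
rotate P by −φ2: (-0.0197, -0.0110, -0.3294)
  A cos θ + B sin θ = C:  0.1597·cos θ + -0.3294·sin θ = -0.1782
  √(A²+B²)=0.3661;  θ2 = -1.1193+2.0791 ≈ 0.9599
rotate P by −φ3: (0.0003, 0.0226, -0.3294)
  A=0.1397, B=-0.3294, C=(l²−L²−A²−y'²−z²)/(2L)=-0.1626
  θ3 = atan2(B,A) + arccos(C/0.3578) = 0.8726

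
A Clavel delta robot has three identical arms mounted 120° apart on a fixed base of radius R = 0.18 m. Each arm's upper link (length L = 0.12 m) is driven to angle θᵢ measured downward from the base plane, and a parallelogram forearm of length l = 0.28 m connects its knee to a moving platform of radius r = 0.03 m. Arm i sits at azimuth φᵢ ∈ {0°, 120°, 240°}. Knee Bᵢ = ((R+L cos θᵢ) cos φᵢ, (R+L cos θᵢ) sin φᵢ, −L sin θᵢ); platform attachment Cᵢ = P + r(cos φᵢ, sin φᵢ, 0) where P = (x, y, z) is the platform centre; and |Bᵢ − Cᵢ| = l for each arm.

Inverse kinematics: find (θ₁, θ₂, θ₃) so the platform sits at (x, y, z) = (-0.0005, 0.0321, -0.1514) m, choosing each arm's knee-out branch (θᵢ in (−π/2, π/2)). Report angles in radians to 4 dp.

θ₁ = 0.4360, θ₂ = 0.0880, θ₃ = 0.6982

arm 1 (φ=0.0°): x'=-0.0005, y'=0.0321
  A cos θ + B sin θ = C:  0.1505·cos θ + -0.1514·sin θ = 0.0725
  θ1 = atan2(B,A) + arccos(C/0.2135) = 0.4360
φ2=120.0° → target in arm frame (0.0280, -0.0156)
  A cos θ + B sin θ = C:  0.1220·cos θ + -0.1514·sin θ = 0.1082
  γ=atan2(-0.1514,0.1220)=-0.8927;  ψ=arccos(0.5564)=0.9807;  θ2=γ+ψ≈0.0880
φ3=240.0° → target in arm frame (-0.0275, -0.0165)
  A=0.1775, B=-0.1514, C=(l²−L²−A²−y'²−z²)/(2L)=0.0387
  γ=atan2(-0.1514,0.1775)=-0.7061;  ψ=arccos(0.1658)=1.4043;  θ3=γ+ψ≈0.6982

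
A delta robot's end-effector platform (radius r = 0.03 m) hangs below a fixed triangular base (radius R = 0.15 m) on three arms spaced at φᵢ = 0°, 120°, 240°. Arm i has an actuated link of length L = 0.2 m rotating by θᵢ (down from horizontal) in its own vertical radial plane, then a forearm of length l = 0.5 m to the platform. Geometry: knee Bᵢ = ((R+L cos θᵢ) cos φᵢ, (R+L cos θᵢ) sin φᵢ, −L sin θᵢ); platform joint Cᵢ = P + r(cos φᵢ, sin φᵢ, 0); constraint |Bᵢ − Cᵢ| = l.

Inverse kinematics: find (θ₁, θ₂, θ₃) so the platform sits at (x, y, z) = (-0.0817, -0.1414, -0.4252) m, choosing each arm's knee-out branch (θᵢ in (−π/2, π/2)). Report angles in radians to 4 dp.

θ₁ = 0.6109, θ₂ = 0.6106, θ₃ = -0.2620

rotate P by −φ1: (-0.0817, -0.1414, -0.4252)
  e−x'=0.2017;  (l²−L²−(e−x')²−y'²−z²)/2L = -0.0787
  γ=atan2(-0.4252,0.2017)=-1.1279;  ψ=arccos(-0.1672)=1.7388;  θ1=γ+ψ≈0.6109
φ2=120.0° → target in arm frame (-0.0816, 0.1415)
  e−x'=0.2016;  (l²−L²−(e−x')²−y'²−z²)/2L = -0.0786
  γ=atan2(-0.4252,0.2016)=-1.1280;  ψ=arccos(-0.1671)=1.7387;  θ2=γ+ψ≈0.6106
φ3=240.0° → target in arm frame (0.1633, -0.0001)
  A=-0.0433, B=-0.4252, C=(l²−L²−A²−y'²−z²)/(2L)=0.0683
  θ3 = atan2(B,A) + arccos(C/0.4274) = -0.2620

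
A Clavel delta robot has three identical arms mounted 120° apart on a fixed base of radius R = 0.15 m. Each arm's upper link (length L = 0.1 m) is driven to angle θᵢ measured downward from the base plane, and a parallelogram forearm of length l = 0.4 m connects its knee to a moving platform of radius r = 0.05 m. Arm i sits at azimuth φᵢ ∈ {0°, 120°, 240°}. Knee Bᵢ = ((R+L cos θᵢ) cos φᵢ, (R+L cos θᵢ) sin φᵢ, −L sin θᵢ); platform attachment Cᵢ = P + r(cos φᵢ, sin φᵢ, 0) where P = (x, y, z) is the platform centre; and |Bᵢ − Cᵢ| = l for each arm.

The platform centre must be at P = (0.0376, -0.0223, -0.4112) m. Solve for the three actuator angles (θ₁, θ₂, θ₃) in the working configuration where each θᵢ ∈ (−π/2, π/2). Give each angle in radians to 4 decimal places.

φ1=0.0° → target in arm frame (0.0376, -0.0223)
  A=0.0624, B=-0.4112, C=(l²−L²−A²−y'²−z²)/(2L)=-0.1174
  θ1 = atan2(B,A) + arccos(C/0.4159) = 0.4367
rotate P by −φ2: (-0.0381, -0.0214, -0.4112)
  A=0.1381, B=-0.4112, C=(l²−L²−A²−y'²−z²)/(2L)=-0.1931
  √(A²+B²)=0.4338;  θ2 = -1.2468+2.0321 ≈ 0.7854
rotate P by −φ3: (0.0005, 0.0437, -0.4112)
  e−x'=0.0995;  (l²−L²−(e−x')²−y'²−z²)/2L = -0.1545
  θ3 = atan2(B,A) + arccos(C/0.4231) = 0.6111

θ₁ = 0.4367, θ₂ = 0.7854, θ₃ = 0.6111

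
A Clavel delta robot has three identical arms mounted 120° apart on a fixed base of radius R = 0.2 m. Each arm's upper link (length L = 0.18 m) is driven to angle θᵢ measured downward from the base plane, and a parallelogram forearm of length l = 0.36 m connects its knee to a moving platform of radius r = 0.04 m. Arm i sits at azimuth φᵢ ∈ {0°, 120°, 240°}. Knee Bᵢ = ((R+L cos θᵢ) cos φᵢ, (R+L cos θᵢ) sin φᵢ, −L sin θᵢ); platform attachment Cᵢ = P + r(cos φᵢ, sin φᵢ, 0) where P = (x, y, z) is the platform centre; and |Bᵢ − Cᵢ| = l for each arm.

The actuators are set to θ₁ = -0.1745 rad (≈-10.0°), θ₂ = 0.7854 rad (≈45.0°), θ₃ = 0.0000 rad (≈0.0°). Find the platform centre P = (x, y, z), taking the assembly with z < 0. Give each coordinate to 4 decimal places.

O1 = (0.3373·cos0.0°, 0.3373·sin0.0°, 0.0313) = (0.3373, 0.0000, 0.0313)
O2 = (0.2873·cos120.0°, 0.2873·sin120.0°, -0.1273) = (-0.1436, 0.2488, -0.1273)
φ3=240.0°: virtual centre (-0.1700, -0.2944, 0.0000), radius l
subtract pairs → two planes through P
[-0.9618 0.4976 -0.3171]·P = -0.0160;  [-1.0145 -0.5889 -0.0625]·P = 0.0009
det = 1.0712;  x = 0.0084+-0.2033z,  y = -0.0159+0.2442z
into |P−O₁|² = l²: 1.1010z² + 0.0635z + -0.0202 = 0;  Δ = 0.0930;  z = -0.1673 or 0.1097 → z<0 root = -0.1673
x = 0.0424, y = -0.0568

(0.0424, -0.0568, -0.1673)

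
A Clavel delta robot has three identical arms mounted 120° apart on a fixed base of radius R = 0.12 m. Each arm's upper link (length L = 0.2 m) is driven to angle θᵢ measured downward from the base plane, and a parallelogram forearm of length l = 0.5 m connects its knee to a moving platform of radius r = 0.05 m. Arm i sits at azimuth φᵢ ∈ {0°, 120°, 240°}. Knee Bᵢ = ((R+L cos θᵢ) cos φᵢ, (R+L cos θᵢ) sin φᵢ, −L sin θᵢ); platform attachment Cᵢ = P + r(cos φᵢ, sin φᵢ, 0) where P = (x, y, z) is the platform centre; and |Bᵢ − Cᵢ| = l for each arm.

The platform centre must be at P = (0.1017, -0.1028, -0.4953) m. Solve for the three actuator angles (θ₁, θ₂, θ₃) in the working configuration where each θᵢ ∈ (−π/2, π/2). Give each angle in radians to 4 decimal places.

θ₁ = 0.1746, θ₂ = 0.7853, θ₃ = 0.3490

arm 1 (φ=0.0°): x'=0.1017, y'=-0.1028
  A=-0.0317, B=-0.4953, C=(l²−L²−A²−y'²−z²)/(2L)=-0.1172
  θ1 = atan2(B,A) + arccos(C/0.4963) = 0.1746
rotate P by −φ2: (-0.1399, -0.0367, -0.4953)
  e−x'=0.2099;  (l²−L²−(e−x')²−y'²−z²)/2L = -0.2018
  √(A²+B²)=0.5379;  θ2 = -1.1700+1.9553 ≈ 0.7853
arm 3 (φ=240.0°): x'=0.0382, y'=0.1395
  A=0.0318, B=-0.4953, C=(l²−L²−A²−y'²−z²)/(2L)=-0.1395
  √(A²+B²)=0.4963;  θ3 = -1.5066+1.8556 ≈ 0.3490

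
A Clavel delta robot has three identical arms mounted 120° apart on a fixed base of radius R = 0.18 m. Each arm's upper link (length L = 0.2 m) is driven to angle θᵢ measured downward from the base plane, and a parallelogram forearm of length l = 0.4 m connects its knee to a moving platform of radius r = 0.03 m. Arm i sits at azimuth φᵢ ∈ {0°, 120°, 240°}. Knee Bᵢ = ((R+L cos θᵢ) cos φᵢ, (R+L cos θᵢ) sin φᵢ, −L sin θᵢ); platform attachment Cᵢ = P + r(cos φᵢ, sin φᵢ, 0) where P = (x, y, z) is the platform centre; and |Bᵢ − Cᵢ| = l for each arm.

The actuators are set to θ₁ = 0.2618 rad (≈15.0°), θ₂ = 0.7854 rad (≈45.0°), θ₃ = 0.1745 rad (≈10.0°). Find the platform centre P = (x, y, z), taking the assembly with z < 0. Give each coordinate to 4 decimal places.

(0.0317, -0.0730, -0.2919)

φ1=0.0°: virtual centre (0.3432, 0.0000, -0.0518), radius l
φ2=120.0°: virtual centre (-0.1457, 0.2524, -0.1414), radius l
S3 = (0.3470·cos240.0°, 0.3470·sin240.0°, -0.0347) = (-0.1735, -0.3005, -0.0347)
subtract pairs → two planes through P
plane₁₂: -0.9778x+0.5048y+-0.1793z = -0.0155
Cramer: x(z) = 0.0079-0.0816z;  y(z) = -0.0155+0.1971z
sphere 1 gives Az²+Bz+C=0 with A=1.0455, B=0.1522, C=-0.0447;  B²−4AC=0.2099;  roots -0.2919, 0.1463;  negative root z = -0.2919
x = 0.0317, y = -0.0730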